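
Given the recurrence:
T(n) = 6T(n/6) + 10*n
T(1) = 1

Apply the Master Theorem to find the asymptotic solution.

a=6, b=6, f(n)=10*n. log_6(6) = 1. Case 2: T(n) = O(n log n).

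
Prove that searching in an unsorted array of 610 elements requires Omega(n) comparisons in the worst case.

An adversary can always place the target in the last position checked. Until all 610 positions are examined, the target might be in any unchecked position. Therefore 610 comparisons are necessary.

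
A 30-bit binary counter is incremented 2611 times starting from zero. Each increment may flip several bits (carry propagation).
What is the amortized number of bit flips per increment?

Bit i flips on every 2^i-th increment, so over 2611 increments bit i flips floor(2611/2^i) times. Summing over i: total flips < 2 * 2611. Amortized: < 2 = O(1) per increment.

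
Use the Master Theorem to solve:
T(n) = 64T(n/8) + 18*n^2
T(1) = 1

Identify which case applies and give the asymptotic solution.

a=64, b=8, f(n)=18*n^2.
log_8(64) = 2, so n^(log_b(a)) = n^2.
f(n) = Theta(n^2), so Case 2 applies.
T(n) = Theta(n^2 log n).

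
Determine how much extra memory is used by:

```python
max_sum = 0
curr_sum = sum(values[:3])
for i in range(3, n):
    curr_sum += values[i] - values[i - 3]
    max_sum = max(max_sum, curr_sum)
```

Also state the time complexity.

Space complexity: O(1).
Only a constant amount of auxiliary storage is used; nothing grows with n.
Time complexity: O(n).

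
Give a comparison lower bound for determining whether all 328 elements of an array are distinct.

In the algebraic decision-tree model, the YES region for element distinctness on 328 elements has 328! connected components (one per ordering). Ben-Or's theorem then gives a lower bound of Omega(log(n!)) = Omega(n log n).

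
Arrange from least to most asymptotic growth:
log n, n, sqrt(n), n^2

Ordered by growth rate: log n < sqrt(n) < n < n^2.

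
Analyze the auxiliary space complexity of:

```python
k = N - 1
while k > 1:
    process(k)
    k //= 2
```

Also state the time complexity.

Space complexity: O(1).
Only a constant amount of auxiliary storage is used; nothing grows with n.
Time complexity: O(log n).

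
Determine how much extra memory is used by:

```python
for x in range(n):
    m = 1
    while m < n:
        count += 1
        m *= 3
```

Space complexity: O(1).
Only a constant amount of auxiliary storage is used; nothing grows with n.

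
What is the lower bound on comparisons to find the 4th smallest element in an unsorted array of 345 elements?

Finding the 4th smallest of 345 elements requires Omega(n) comparisons. Every element must participate in at least one comparison; otherwise it could be the 4th smallest.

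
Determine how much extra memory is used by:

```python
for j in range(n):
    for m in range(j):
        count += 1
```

Space complexity: O(1).
Only a constant amount of auxiliary storage is used; nothing grows with n.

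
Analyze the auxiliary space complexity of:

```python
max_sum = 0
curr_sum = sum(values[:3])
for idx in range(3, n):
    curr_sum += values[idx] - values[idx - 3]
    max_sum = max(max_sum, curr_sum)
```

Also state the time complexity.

Space complexity: O(1).
Only a constant amount of auxiliary storage is used; nothing grows with n.
Time complexity: O(n).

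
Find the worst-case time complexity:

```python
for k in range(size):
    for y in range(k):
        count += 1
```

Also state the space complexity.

Time complexity: O(n^2).
Space complexity: O(1).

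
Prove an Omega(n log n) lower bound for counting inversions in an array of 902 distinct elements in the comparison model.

Decision-tree argument: at any leaf, the comparisons made (with transitivity) must totally order all 902 elements -- otherwise some pair (i,j) is unordered, and an adversary can present two inputs agreeing on every comparison made but with that pair flipped, changing the inversion count by 1, so the leaf's output is wrong on one of them. Hence the tree has >= 902! leaves and height >= log_2(902!) = Omega(n log n). Modified merge sort achieves O(n log n).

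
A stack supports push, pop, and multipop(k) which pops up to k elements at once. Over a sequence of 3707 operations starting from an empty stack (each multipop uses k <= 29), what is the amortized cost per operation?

Each element is pushed exactly once and popped at most once (whether by pop or as part of a multipop). So the total number of individual pops over the whole sequence is at most the number of pushes, which is at most 3707. Total work <= 2 * 3707, hence O(1) amortized per operation.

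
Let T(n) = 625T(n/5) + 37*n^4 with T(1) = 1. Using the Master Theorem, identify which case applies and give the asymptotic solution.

a=625, b=5, f(n)=37*n^4.
log_5(625) = 4, so n^(log_b(a)) = n^4.
f(n) = Theta(n^4), so Case 2 applies.
T(n) = Theta(n^4 log n).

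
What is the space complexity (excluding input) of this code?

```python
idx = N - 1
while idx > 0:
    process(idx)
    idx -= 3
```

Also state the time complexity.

Space complexity: O(1).
Only a constant amount of auxiliary storage is used; nothing grows with n.
Time complexity: O(n).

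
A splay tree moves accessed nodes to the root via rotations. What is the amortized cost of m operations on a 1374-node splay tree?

Using a potential function Phi = sum of log(size of subtree) for each node, each splay operation has amortized cost O(log n) where n = 1374. Bad individual operations (O(n)) are offset by decreased potential.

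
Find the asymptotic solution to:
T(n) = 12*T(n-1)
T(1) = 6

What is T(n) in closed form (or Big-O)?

Each step multiplies by 12. T(n) = T(1)*12^(n-1) = 6*12^(n-1).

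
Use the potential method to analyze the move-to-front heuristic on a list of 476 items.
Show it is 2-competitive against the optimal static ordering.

Let Phi = number of inversions between the MTF list and the optimal static list (0 <= Phi <= C(476,2)). Accessing an element at MTF position k and optimal position j: the move-to-front destroys all k-1 inversions in front of it that are not in front in optimal (>= k-j of them) and creates at most j-1 new ones. Amortized cost <= k + (j-1) - (k-j) = 2j - 1 <= 2 * optimal cost.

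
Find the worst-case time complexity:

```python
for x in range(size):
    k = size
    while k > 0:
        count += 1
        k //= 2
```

Time complexity: O(n log n).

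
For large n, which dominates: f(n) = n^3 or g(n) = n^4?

g(n) = n^4 grows faster: n^4/n^3 = n^1 -> infinity.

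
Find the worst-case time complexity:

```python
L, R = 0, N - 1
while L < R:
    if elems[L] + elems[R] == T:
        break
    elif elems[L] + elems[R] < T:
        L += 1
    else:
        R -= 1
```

Time complexity: O(n).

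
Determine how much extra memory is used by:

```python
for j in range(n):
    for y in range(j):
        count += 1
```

Space complexity: O(1).
Only a constant amount of auxiliary storage is used; nothing grows with n.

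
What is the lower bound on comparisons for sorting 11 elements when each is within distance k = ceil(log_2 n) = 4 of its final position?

Partition the 11 positions into floor(n/k) blocks of k = 4 consecutive positions; any permutation within a block keeps every element within k of its final position, so there are at least (k!)^(n/k) distinguishable inputs. Lower bound: log_2((k!)^(n/k)) = (n/k) * log_2(k!) = Theta(n log k); with k = ceil(log_2 n), this is Omega(n log log n).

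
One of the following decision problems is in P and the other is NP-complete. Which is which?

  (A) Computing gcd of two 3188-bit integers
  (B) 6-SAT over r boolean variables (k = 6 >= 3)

(A) is P: the Euclidean algorithm runs in polynomial time in the bit-length.
(B) is NP-complete: 3-SAT is NP-complete (Cook-Levin); k-SAT for k>=3 reduces from 3-SAT.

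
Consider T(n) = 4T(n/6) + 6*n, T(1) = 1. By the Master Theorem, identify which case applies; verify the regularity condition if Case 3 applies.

a=4, b=6, f(n)=6*n.
log_6(4) = 0.7737 < 1.
f(n) = Omega(n^(0.7737+epsilon)) for some epsilon > 0, so Case 3 is the candidate.
Regularity: a*f(n/b) = 4*6*(n/6)^1 = (4/6)*6*n^1 <= c*f(n) with c = 4/6 < 1. Satisfied.
Case 3: T(n) = Theta(n).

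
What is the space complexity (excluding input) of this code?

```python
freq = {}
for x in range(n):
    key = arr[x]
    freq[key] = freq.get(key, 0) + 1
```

Space complexity: O(n).
Auxiliary storage grows linearly with the input size n in the worst case.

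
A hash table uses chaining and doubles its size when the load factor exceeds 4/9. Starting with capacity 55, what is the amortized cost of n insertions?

Rehashing occurs when load exceeds 4/9. Total rehash cost is geometric series summing to O(n). Each insertion itself is O(1). Amortized: O(1).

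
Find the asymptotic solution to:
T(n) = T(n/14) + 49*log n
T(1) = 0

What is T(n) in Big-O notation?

Each of the log_14(n) levels adds O(log n). T(n) = O(log^2 n).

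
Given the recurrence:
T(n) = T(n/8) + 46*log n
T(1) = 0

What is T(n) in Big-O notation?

Each of the log_8(n) levels adds O(log n). T(n) = O(log^2 n).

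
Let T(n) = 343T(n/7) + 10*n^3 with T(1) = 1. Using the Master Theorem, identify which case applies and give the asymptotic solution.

a=343, b=7, f(n)=10*n^3.
log_7(343) = 3, so n^(log_b(a)) = n^3.
f(n) = Theta(n^3), so Case 2 applies.
T(n) = Theta(n^3 log n).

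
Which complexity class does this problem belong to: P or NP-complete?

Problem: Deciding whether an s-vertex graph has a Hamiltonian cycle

This problem is NP-complete: one of Karp's 21 NP-complete problems.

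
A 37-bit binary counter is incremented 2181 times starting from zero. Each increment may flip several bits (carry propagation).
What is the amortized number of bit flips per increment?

Bit i flips on every 2^i-th increment, so over 2181 increments bit i flips floor(2181/2^i) times. Summing over i: total flips < 2 * 2181. Amortized: < 2 = O(1) per increment.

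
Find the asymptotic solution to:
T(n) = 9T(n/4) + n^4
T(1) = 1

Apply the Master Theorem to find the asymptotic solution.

a=9, b=4, f(n)=n^4. log_4(9) = 1.585 < 4. Case 3: T(n) = O(n^4).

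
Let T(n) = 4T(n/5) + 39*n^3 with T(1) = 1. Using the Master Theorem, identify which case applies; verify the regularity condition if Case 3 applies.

a=4, b=5, f(n)=39*n^3.
log_5(4) = 0.8614 < 3.
f(n) = Omega(n^(0.8614+epsilon)) for some epsilon > 0, so Case 3 is the candidate.
Regularity: a*f(n/b) = 4*39*(n/5)^3 = (4/125)*39*n^3 <= c*f(n) with c = 4/125 < 1. Satisfied.
Case 3: T(n) = Theta(n^3).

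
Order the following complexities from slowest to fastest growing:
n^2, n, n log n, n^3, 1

Ordered by growth rate: 1 < n < n log n < n^2 < n^3.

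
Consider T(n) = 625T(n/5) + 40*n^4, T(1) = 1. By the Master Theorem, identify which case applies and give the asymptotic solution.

a=625, b=5, f(n)=40*n^4.
log_5(625) = 4, so n^(log_b(a)) = n^4.
f(n) = Theta(n^4), so Case 2 applies.
T(n) = Theta(n^4 log n).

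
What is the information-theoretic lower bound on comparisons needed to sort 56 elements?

There are 56! = 710998587804863451854045647463724949736497978881168458687447040000000000000 possible orderings. Each comparison gives 1 bit. We need at least ceil(log_2(710998587804863451854045647463724949736497978881168458687447040000000000000)) = 249 comparisons.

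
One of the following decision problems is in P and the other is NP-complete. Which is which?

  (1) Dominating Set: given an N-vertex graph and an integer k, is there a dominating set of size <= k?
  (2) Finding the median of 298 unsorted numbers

(1) is NP-complete: reduces from Set Cover (with k part of the input).
(2) is P: linear-time selection (median-of-medians) runs in O(n).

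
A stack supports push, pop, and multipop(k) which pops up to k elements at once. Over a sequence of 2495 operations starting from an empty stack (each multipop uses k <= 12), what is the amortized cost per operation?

Each element is pushed exactly once and popped at most once (whether by pop or as part of a multipop). So the total number of individual pops over the whole sequence is at most the number of pushes, which is at most 2495. Total work <= 2 * 2495, hence O(1) amortized per operation.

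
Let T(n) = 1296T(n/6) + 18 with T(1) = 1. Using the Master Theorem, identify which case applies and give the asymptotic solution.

a=1296, b=6, f(n)=18.
log_6(1296) = 4 > 0.
Since f(n) = O(n^0) is polynomially smaller than n^4, Case 1 applies.
T(n) = Theta(n^4).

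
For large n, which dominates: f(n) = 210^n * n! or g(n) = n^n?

f(n) = 210^n * n! grows faster: by Stirling n! ~ sqrt(2 pi n)(n/e)^n, so 210^n n! / n^n ~ (210/e)^n sqrt(2 pi n) -> infinity since 210/e > 1.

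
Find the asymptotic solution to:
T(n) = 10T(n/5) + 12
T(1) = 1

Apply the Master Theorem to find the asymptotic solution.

a=10, b=5, f(n)=12. log_5(10) = 1.431. Case 1 of Master Theorem: T(n) = O(n^1.431).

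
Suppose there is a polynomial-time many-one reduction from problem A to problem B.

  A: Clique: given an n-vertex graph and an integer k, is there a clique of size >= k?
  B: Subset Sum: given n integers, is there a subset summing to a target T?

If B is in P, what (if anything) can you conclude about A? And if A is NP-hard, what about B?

A poly-time reduction A <=_p B means any A-instance can be transformed to a B-instance in poly time.
If B is in P: compose the reduction with B's poly-time algorithm to solve A in poly time, so A is in P.
If A is NP-hard: every NP problem reduces to A, which reduces to B; composing reductions, every NP problem reduces to B, so B is NP-hard.
(Here in fact A is NP-complete and B is NP-complete.)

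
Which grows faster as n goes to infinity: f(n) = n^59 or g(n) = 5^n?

g(n) = 5^n grows faster: any exponential with base > 1 dominates every polynomial.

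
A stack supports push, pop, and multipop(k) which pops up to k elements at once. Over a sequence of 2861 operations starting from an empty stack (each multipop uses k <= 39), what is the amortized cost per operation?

Each element is pushed exactly once and popped at most once (whether by pop or as part of a multipop). So the total number of individual pops over the whole sequence is at most the number of pushes, which is at most 2861. Total work <= 2 * 2861, hence O(1) amortized per operation.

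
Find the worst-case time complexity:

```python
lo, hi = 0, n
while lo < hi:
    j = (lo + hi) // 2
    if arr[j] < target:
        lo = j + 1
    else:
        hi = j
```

Time complexity: O(log n).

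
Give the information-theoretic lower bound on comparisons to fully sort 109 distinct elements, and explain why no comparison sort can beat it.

A comparison sort is a binary decision tree whose leaves are the 109! = 144385958320249358220488210246279753379312820313396029159834075622223337844983482099636001195615259277084033387619818092804737714758384244334160217374720000000000000000000000000 possible output permutations. A binary tree with L leaves has height >= ceil(log_2(L)). So any comparison sort needs >= ceil(log_2(109!)) = 586 comparisons in the worst case.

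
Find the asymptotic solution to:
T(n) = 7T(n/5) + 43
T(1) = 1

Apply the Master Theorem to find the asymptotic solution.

a=7, b=5, f(n)=43. log_5(7) = 1.209. Case 1 of Master Theorem: T(n) = O(n^1.209).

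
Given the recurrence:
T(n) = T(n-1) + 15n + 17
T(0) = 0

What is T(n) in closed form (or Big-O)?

Dominant term in sum is 15*sum(i, i=1..n) = 15*n*(n+1)/2 = O(n^2).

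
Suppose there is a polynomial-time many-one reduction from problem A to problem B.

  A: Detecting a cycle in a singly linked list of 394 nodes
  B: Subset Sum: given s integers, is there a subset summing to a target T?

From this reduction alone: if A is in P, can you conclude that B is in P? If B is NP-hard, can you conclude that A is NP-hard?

A poly-time reduction A <=_p B transfers tractability DOWN (B easy => A easy) and hardness UP (A hard => B hard), not the reverse.
From A in P, the reduction alone does NOT give B in P: any problem in P trivially reduces to SAT, yet SAT is not known to be in P.
From B NP-hard, the reduction alone does NOT give A NP-hard: again, easy problems reduce to hard ones.
(Here in fact A is P and B is NP-complete.)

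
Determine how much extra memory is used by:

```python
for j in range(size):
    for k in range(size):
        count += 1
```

Space complexity: O(1).
Only a constant amount of auxiliary storage is used; nothing grows with n.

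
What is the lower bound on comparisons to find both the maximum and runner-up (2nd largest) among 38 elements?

Lower bound: finding the max needs 38-1 comparisons. By an adversary weight-doubling argument, the maximum element must personally win at least ceil(log_2(38)) = 6 comparisons in any correct algorithm. The 2nd largest is among those 6 direct losers, and distinguishing it requires 6-1 more comparisons. Total >= 38-1 + 6-1 = 42. A balanced tournament achieves this bound exactly.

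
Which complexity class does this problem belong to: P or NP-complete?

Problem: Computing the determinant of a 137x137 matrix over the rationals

This problem is in P: Gaussian elimination runs in O(n^3).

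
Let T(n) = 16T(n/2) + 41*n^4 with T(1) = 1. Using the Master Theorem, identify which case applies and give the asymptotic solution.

a=16, b=2, f(n)=41*n^4.
log_2(16) = 4, so n^(log_b(a)) = n^4.
f(n) = Theta(n^4), so Case 2 applies.
T(n) = Theta(n^4 log n).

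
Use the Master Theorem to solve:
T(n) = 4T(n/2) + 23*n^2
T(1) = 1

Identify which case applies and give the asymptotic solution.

a=4, b=2, f(n)=23*n^2.
log_2(4) = 2, so n^(log_b(a)) = n^2.
f(n) = Theta(n^2), so Case 2 applies.
T(n) = Theta(n^2 log n).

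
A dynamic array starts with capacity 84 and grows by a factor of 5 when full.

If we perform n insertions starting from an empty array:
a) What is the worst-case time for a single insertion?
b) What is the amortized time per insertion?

(a) Worst-case single insertion: O(n) -- when the array is full at capacity c, the resize copies all c elements, and c can be Theta(n).
(b) Resizes happen at sizes 84, 420, 2100, ... Total copy cost for n insertions: 84 + 420 + ... = O(n) (geometric series with ratio 1/5). Amortized cost per insertion: O(n)/n = O(1).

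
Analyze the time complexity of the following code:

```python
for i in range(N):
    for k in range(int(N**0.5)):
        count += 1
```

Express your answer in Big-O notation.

Time complexity: O(n * sqrt(n)).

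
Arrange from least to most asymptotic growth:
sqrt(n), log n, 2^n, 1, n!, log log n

Ordered by growth rate: 1 < log log n < log n < sqrt(n) < 2^n < n!.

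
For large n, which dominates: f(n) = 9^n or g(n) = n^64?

f(n) = 9^n grows faster: any exponential with base > 1 dominates every polynomial.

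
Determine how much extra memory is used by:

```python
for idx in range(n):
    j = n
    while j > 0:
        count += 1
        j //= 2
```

Space complexity: O(1).
Only a constant amount of auxiliary storage is used; nothing grows with n.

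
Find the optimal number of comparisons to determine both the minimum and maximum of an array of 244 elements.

Naive approach: 486 comparisons (243 for max + 243 for min).
Optimal: Compare elements in pairs first (floor(n/2) = 122 comparisons), then find max among winners and min among losers (121 comparisons each).
Total: ceil(3n/2) - 2 = 364 comparisons. An adversary argument shows this is also a lower bound.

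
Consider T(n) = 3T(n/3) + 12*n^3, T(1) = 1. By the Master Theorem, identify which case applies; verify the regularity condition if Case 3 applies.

a=3, b=3, f(n)=12*n^3.
log_3(3) = 1 < 3.
f(n) = Omega(n^(1+epsilon)) for some epsilon > 0, so Case 3 is the candidate.
Regularity: a*f(n/b) = 3*12*(n/3)^3 = (3/27)*12*n^3 <= c*f(n) with c = 3/27 < 1. Satisfied.
Case 3: T(n) = Theta(n^3).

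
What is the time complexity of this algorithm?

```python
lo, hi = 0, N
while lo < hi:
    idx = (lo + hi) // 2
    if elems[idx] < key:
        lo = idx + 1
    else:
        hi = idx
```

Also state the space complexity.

Time complexity: O(log n).
Space complexity: O(1).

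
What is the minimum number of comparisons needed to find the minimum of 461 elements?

Finding the minimum requires 460 comparisons, identical reasoning to finding the maximum. Each comparison eliminates one candidate.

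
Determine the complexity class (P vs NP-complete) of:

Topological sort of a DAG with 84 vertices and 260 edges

This problem is in P: DFS-based topological sort runs in O(V+E).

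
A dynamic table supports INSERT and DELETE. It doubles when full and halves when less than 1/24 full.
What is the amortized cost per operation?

Using potential function Phi = |2*num_items - table_size| when load > 1/2, and Phi = table_size/2 - num_items otherwise. The gap of 1/24 vs 1/2 for shrinking prevents thrashing. Both insert and delete have O(1) amortized cost.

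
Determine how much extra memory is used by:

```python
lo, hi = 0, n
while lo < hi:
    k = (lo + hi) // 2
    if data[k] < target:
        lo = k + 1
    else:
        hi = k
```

Space complexity: O(1).
Only a constant amount of auxiliary storage is used; nothing grows with n.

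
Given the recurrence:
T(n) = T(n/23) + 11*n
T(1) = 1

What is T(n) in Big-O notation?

Geometric series: 11*n*(1 + 1/23 + 1/23^2 + ...) = O(n). T(n) = O(n).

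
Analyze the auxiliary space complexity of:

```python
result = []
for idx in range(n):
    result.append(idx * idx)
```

Space complexity: O(n).
Auxiliary storage grows linearly with the input size n in the worst case.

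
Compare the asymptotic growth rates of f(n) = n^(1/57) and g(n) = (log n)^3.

f(n) = n^(1/57) grows faster: any positive power of n dominates any polylog.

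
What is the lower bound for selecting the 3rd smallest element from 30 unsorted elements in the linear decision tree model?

Selecting the 3rd smallest of 30 elements requires Omega(n) comparisons. Every element must be compared at least once. The BFPRT algorithm achieves O(n), making this tight.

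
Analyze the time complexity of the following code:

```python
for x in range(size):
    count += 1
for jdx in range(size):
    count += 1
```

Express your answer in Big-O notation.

Time complexity: O(n).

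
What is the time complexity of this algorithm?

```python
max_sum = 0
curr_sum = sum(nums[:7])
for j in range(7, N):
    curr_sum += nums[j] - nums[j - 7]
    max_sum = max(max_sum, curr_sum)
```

Time complexity: O(n).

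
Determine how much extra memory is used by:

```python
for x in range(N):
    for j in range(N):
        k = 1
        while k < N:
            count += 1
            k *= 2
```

Space complexity: O(1).
Only a constant amount of auxiliary storage is used; nothing grows with n.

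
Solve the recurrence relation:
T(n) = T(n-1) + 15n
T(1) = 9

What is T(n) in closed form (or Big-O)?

Unrolling: T(n) = 9 + 15*(2 + 3 + ... + n) = 9 + 15*(n(n+1)/2 - 1) = O(n^2).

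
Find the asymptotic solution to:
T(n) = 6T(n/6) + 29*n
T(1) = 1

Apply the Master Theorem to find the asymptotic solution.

a=6, b=6, f(n)=29*n. log_6(6) = 1. Case 2: T(n) = O(n log n).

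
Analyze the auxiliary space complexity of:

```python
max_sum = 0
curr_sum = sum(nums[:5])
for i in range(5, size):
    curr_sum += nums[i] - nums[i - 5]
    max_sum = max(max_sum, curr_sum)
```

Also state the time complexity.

Space complexity: O(1).
Only a constant amount of auxiliary storage is used; nothing grows with n.
Time complexity: O(n).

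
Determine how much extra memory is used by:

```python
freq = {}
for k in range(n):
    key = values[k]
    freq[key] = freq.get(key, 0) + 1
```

Space complexity: O(n).
Auxiliary storage grows linearly with the input size n in the worst case.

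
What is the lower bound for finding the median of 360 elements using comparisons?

To find the median of 360 elements, every element must be compared at least once, so the lower bound is Omega(n). The BFPRT algorithm achieves O(n), making this tight.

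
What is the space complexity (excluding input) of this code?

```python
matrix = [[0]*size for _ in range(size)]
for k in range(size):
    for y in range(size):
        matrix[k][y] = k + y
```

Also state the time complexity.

Space complexity: O(n^2).
A 2D structure of size n x n is allocated.
Time complexity: O(n^2).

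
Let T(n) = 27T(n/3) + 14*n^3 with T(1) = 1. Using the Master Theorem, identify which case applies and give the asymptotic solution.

a=27, b=3, f(n)=14*n^3.
log_3(27) = 3, so n^(log_b(a)) = n^3.
f(n) = Theta(n^3), so Case 2 applies.
T(n) = Theta(n^3 log n).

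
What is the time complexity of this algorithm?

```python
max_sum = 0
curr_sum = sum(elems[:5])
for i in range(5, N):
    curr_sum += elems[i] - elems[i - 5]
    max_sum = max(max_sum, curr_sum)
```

Time complexity: O(n).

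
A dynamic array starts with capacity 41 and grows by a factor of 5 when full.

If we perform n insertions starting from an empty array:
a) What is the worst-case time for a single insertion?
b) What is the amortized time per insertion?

(a) Worst-case single insertion: O(n) -- when the array is full at capacity c, the resize copies all c elements, and c can be Theta(n).
(b) Resizes happen at sizes 41, 205, 1025, ... Total copy cost for n insertions: 41 + 205 + ... = O(n) (geometric series with ratio 1/5). Amortized cost per insertion: O(n)/n = O(1).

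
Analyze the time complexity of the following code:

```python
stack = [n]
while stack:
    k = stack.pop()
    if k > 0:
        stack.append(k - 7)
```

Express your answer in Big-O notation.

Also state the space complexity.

Time complexity: O(n).
Space complexity: O(1).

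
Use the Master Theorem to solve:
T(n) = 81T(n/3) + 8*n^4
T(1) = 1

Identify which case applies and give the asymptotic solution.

a=81, b=3, f(n)=8*n^4.
log_3(81) = 4, so n^(log_b(a)) = n^4.
f(n) = Theta(n^4), so Case 2 applies.
T(n) = Theta(n^4 log n).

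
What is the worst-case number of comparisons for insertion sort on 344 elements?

Insertion sort on reverse-sorted input: 1 + 2 + ... + (344-1) = 58996 comparisons.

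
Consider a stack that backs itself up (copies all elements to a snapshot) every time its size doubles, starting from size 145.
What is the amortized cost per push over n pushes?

Backups occur at sizes 145, 290, 580, ..., copying 145 + 290 + 580 + ... <= 2n elements total (geometric series). Spread over n pushes, the amortized backup cost is O(1) per push.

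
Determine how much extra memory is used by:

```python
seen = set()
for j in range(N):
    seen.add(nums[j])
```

Space complexity: O(n).
Auxiliary storage grows linearly with the input size n in the worst case.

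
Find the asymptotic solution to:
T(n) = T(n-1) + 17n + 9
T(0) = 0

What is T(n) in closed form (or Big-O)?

Dominant term in sum is 17*sum(i, i=1..n) = 17*n*(n+1)/2 = O(n^2).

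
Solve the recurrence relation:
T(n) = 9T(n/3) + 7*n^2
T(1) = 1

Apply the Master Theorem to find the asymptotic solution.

a=9, b=3, f(n)=7*n^2. log_3(9) = 2. Case 2: T(n) = O(n^2 log n).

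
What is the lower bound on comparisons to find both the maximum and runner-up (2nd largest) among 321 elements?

Lower bound: finding the max needs 321-1 comparisons. By an adversary weight-doubling argument, the maximum element must personally win at least ceil(log_2(321)) = 9 comparisons in any correct algorithm. The 2nd largest is among those 9 direct losers, and distinguishing it requires 9-1 more comparisons. Total >= 321-1 + 9-1 = 328. A balanced tournament achieves this bound exactly.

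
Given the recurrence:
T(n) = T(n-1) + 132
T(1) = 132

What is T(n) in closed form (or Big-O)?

Unrolling: T(n) = T(n-1) + 132 = T(n-2) + 2*132 = ... = T(1) + (n-1)*132 = 132 + (n-1)*132 = 132n.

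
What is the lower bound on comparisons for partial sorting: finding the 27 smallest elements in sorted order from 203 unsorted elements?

Finding 27 smallest of 203 in sorted order: Omega(203) to identify the 27 smallest, plus Omega(27 log 27) to sort them. Total: Omega(n + k log k).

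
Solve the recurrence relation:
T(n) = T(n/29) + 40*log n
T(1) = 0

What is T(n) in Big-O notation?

Each of the log_29(n) levels adds O(log n). T(n) = O(log^2 n).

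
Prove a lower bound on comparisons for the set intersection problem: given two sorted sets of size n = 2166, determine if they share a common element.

For two sorted arrays of size n = 2166, any correct algorithm must examine Omega(n) elements. If fewer are examined, an adversary places a common element in an unexamined gap. A merge-based scan achieves O(n), so the bound is tight.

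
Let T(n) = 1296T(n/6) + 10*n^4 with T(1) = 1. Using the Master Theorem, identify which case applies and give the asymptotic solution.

a=1296, b=6, f(n)=10*n^4.
log_6(1296) = 4, so n^(log_b(a)) = n^4.
f(n) = Theta(n^4), so Case 2 applies.
T(n) = Theta(n^4 log n).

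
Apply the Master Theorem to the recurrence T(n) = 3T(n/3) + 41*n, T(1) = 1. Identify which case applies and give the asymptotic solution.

a=3, b=3, f(n)=41*n.
log_3(3) = 1, so n^(log_b(a)) = n.
f(n) = Theta(n), so Case 2 applies.
T(n) = Theta(n log n).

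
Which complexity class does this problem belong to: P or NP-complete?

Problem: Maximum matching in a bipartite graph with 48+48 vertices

This problem is in P: Hopcroft-Karp runs in O(E sqrt(V)).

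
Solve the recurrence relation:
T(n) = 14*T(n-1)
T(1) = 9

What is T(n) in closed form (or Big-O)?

Each step multiplies by 14. T(n) = T(1)*14^(n-1) = 9*14^(n-1).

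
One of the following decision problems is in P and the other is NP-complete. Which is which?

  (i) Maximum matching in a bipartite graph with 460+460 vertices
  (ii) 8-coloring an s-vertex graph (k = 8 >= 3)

(i) is P: Hopcroft-Karp runs in O(E sqrt(V)).
(ii) is NP-complete: graph k-coloring for k>=3 is NP-complete by reduction from 3-SAT.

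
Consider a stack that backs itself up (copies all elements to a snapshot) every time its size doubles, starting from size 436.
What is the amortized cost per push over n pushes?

Backups occur at sizes 436, 872, 1744, ..., copying 436 + 872 + 1744 + ... <= 2n elements total (geometric series). Spread over n pushes, the amortized backup cost is O(1) per push.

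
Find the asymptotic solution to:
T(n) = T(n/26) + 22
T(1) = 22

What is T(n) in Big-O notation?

Each step divides n by 26 and adds 22. After log_26(n) steps, T(n) = O(log n).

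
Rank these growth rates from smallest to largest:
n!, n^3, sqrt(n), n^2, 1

Ordered by growth rate: 1 < sqrt(n) < n^2 < n^3 < n!.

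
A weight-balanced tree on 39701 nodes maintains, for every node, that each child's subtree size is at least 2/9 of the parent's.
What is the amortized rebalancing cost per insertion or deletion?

With balance ratio 2/9, tree height is O(log_{9/2}(39701)) = O(log n). A rebalance at a node of size s costs O(s) but requires Omega(s) updates in that subtree to retrigger. Summed over the O(log n) ancestors of the touched leaf, amortized rebalancing is O(log n).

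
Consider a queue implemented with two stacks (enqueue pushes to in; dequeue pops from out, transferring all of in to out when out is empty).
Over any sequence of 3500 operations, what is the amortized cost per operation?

Each element is pushed to in once, popped once, pushed to out once, and popped once: 4 unit operations over its lifetime. Over 3500 operations the total work is O(3500). Amortized O(1) per enqueue/dequeue.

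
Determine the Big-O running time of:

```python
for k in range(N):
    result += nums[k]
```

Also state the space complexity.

Time complexity: O(n).
Space complexity: O(1).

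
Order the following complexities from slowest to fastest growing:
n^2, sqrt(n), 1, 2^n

Ordered by growth rate: 1 < sqrt(n) < n^2 < 2^n.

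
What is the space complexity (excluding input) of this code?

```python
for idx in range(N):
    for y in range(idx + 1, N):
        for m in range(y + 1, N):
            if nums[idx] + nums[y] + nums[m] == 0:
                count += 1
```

Space complexity: O(1).
Only a constant amount of auxiliary storage is used; nothing grows with n.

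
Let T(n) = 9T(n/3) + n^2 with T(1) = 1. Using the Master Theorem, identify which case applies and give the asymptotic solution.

a=9, b=3, f(n)=n^2.
log_3(9) = 2, so n^(log_b(a)) = n^2.
f(n) = Theta(n^2), so Case 2 applies.
T(n) = Theta(n^2 log n).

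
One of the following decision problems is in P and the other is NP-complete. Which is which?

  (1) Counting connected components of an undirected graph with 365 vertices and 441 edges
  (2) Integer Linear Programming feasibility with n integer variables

(1) is P: BFS/DFS visits each vertex and edge once: O(V+E).
(2) is NP-complete: ILP feasibility is NP-complete (LP relaxation is in P).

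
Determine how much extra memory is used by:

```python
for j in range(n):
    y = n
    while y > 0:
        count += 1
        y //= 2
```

Space complexity: O(1).
Only a constant amount of auxiliary storage is used; nothing grows with n.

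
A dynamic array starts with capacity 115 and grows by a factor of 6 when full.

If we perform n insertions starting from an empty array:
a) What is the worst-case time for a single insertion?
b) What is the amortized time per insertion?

(a) Worst-case single insertion: O(n) -- when the array is full at capacity c, the resize copies all c elements, and c can be Theta(n).
(b) Resizes happen at sizes 115, 690, 4140, ... Total copy cost for n insertions: 115 + 690 + ... = O(n) (geometric series with ratio 1/6). Amortized cost per insertion: O(n)/n = O(1).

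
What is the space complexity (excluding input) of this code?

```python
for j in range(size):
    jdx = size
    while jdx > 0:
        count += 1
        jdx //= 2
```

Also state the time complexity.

Space complexity: O(1).
Only a constant amount of auxiliary storage is used; nothing grows with n.
Time complexity: O(n log n).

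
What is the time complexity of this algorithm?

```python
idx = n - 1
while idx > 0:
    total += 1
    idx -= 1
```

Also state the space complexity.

Time complexity: O(n).
Space complexity: O(1).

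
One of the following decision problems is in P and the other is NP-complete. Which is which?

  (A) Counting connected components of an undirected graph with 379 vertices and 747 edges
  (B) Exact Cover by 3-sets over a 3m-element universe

(A) is P: BFS/DFS visits each vertex and edge once: O(V+E).
(B) is NP-complete: one of Karp's 21 NP-complete problems.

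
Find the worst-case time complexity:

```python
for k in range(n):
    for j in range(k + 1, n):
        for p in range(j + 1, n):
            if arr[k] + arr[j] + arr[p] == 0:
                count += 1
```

Time complexity: O(n^3).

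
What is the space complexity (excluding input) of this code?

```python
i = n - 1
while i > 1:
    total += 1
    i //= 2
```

Space complexity: O(1).
Only a constant amount of auxiliary storage is used; nothing grows with n.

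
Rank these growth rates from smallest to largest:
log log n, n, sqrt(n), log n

Ordered by growth rate: log log n < log n < sqrt(n) < n.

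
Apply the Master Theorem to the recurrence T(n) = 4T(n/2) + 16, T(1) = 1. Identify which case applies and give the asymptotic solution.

a=4, b=2, f(n)=16.
log_2(4) = 2 > 0.
Since f(n) = O(n^0) is polynomially smaller than n^2, Case 1 applies.
T(n) = Theta(n^2).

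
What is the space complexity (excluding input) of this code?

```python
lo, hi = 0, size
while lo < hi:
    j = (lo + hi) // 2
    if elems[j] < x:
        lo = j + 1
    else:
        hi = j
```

Space complexity: O(1).
Only a constant amount of auxiliary storage is used; nothing grows with n.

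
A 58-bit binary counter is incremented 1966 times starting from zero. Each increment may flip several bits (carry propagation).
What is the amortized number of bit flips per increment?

Bit i flips on every 2^i-th increment, so over 1966 increments bit i flips floor(1966/2^i) times. Summing over i: total flips < 2 * 1966. Amortized: < 2 = O(1) per increment.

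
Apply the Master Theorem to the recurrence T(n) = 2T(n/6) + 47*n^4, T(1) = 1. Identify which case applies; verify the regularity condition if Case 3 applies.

a=2, b=6, f(n)=47*n^4.
log_6(2) = 0.3869 < 4.
f(n) = Omega(n^(0.3869+epsilon)) for some epsilon > 0, so Case 3 is the candidate.
Regularity: a*f(n/b) = 2*47*(n/6)^4 = (2/1296)*47*n^4 <= c*f(n) with c = 2/1296 < 1. Satisfied.
Case 3: T(n) = Theta(n^4).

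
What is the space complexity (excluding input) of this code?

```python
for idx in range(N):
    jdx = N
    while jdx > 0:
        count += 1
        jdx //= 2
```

Space complexity: O(1).
Only a constant amount of auxiliary storage is used; nothing grows with n.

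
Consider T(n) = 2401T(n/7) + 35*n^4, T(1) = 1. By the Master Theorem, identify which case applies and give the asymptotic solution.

a=2401, b=7, f(n)=35*n^4.
log_7(2401) = 4, so n^(log_b(a)) = n^4.
f(n) = Theta(n^4), so Case 2 applies.
T(n) = Theta(n^4 log n).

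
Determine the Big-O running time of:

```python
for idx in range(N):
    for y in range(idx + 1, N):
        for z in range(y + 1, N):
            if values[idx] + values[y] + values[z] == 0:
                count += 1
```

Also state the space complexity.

Time complexity: O(n^3).
Space complexity: O(1).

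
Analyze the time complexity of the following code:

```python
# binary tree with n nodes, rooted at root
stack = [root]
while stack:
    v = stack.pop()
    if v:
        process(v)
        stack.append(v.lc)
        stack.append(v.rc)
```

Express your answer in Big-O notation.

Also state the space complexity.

Time complexity: O(n).
Space complexity: O(n).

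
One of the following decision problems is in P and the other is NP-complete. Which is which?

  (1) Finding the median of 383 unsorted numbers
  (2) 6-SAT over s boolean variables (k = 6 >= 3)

(1) is P: linear-time selection (median-of-medians) runs in O(n).
(2) is NP-complete: 3-SAT is NP-complete (Cook-Levin); k-SAT for k>=3 reduces from 3-SAT.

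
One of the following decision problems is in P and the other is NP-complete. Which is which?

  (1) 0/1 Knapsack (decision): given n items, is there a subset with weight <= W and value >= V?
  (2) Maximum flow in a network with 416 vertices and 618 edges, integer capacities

(1) is NP-complete: reduces from Subset Sum.
(2) is P: Edmonds-Karp / push-relabel run in polynomial time.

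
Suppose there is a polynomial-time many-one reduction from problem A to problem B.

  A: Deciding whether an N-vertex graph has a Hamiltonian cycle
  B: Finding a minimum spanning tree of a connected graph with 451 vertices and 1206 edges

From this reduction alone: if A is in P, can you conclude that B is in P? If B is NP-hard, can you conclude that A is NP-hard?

A poly-time reduction A <=_p B transfers tractability DOWN (B easy => A easy) and hardness UP (A hard => B hard), not the reverse.
From A in P, the reduction alone does NOT give B in P: any problem in P trivially reduces to SAT, yet SAT is not known to be in P.
From B NP-hard, the reduction alone does NOT give A NP-hard: again, easy problems reduce to hard ones.
(Here in fact A is NP-complete and B is in P, so no such reduction is known -- its existence would imply P = NP; the analysis concerns only what the assumed reduction would or would not let you conclude.)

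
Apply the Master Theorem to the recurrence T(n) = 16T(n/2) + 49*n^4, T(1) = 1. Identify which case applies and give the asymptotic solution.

a=16, b=2, f(n)=49*n^4.
log_2(16) = 4, so n^(log_b(a)) = n^4.
f(n) = Theta(n^4), so Case 2 applies.
T(n) = Theta(n^4 log n).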